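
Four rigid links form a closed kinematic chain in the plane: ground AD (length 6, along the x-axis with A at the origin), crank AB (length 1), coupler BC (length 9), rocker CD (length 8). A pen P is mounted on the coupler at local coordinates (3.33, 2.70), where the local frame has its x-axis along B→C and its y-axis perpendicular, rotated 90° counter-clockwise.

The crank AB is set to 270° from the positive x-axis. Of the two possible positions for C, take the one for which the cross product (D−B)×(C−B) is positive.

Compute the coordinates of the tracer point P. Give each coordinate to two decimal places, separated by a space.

A=(0,0), D=(6.00,0)
B = A + 1.00·(cos270°, sin270°) = (-0.0000, -1.0000)
|BD| = 6.0828
circle(B,9.00) ∩ circle(D,8.00): a=4.4388, h=7.8293
  candidates: C₊=(3.0913,7.4525) cross=47.624; C₋=(5.6655,-7.9930) cross=-47.624
  mode + wants cross > 0 → take C=(3.0913,7.4525) (cross=47.624)
ex = (C−B)/|BC| = (0.3435,0.9392); ey = (-0.9392,0.3435)
P = B + 3.33·ex + 2.70·ey = (-1.3920,3.0548)

-1.39 3.05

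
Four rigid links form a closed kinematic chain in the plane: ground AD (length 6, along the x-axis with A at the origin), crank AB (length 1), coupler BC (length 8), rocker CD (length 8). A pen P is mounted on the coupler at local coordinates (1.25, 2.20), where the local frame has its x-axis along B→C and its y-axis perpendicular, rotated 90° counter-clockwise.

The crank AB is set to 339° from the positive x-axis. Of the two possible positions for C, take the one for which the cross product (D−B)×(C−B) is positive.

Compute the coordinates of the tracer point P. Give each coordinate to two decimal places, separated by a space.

-0.88 1.40

A=(0,0), D=(6.00,0)
B = A + 1.00·(cos339°, sin339°) = (0.9336, -0.3584)
|BD| = 5.0791
circle(B,8.00) ∩ circle(D,8.00): a=2.5395, h=7.5862
  candidates: C₊=(2.9315,7.3881) cross=38.531; C₋=(4.0021,-7.7465) cross=-38.531
  mode + wants cross > 0 → take C=(2.9315,7.3881) (cross=38.531)
ex = (C−B)/|BC| = (0.2497,0.9683); ey = (-0.9683,0.2497)
P = B + 1.25·ex + 2.20·ey = (-0.8845,1.4015)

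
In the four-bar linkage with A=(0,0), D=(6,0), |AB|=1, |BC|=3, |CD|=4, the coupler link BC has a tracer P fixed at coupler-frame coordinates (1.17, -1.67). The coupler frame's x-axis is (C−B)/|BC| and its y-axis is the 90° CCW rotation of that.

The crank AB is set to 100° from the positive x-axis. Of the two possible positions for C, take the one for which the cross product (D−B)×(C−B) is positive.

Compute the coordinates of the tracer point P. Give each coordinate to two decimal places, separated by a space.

A=(0,0), D=(6.00,0)
B = A + 1.00·(cos100°, sin100°) = (-0.1736, 0.9848)
|BD| = 6.2517
circle(B,3.00) ∩ circle(D,4.00): a=2.5660, h=1.5542
  candidates: C₊=(2.6052,2.1154) cross=9.717; C₋=(2.1155,-0.9542) cross=-9.717
  mode + wants cross > 0 → take C=(2.6052,2.1154) (cross=9.717)
ex = (C−B)/|BC| = (0.9263,0.3769); ey = (-0.3769,0.9263)
P = B + 1.17·ex + -1.67·ey = (1.5395,-0.1211)

1.54 -0.12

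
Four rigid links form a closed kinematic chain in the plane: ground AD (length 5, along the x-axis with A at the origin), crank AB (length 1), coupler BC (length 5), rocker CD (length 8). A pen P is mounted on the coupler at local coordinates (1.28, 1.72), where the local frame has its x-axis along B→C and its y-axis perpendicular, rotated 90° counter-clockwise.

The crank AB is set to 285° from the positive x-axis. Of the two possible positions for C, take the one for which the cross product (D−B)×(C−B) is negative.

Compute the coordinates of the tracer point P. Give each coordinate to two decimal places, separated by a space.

1.80 -2.45

A=(0,0), D=(5.00,0)
B = A + 1.00·(cos285°, sin285°) = (0.2588, -0.9659)
|BD| = 4.8386
circle(B,5.00) ∩ circle(D,8.00): a=-1.6108, h=4.7334
  candidates: C₊=(-2.2645,3.3506) cross=22.903; C₋=(-0.3746,-5.9256) cross=-22.903
  mode - wants cross < 0 → take C=(-0.3746,-5.9256) (cross=-22.903)
ex = (C−B)/|BC| = (-0.1267,-0.9919); ey = (0.9919,-0.1267)
P = B + 1.28·ex + 1.72·ey = (1.8028,-2.4535)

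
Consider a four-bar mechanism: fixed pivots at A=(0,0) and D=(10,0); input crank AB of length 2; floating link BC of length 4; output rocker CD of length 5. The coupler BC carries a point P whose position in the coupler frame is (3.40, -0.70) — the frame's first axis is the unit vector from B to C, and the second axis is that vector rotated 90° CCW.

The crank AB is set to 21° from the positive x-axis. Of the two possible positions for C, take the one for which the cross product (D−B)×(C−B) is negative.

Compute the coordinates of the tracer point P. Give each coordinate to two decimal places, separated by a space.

4.33 -1.72

A=(0,0), D=(10.00,0)
B = A + 2.00·(cos21°, sin21°) = (1.8672, 0.7167)
|BD| = 8.1644
circle(B,4.00) ∩ circle(D,5.00): a=3.5310, h=1.8794
  candidates: C₊=(5.5495,2.2789) cross=15.344; C₋=(5.2195,-1.4654) cross=-15.344
  mode - wants cross < 0 → take C=(5.2195,-1.4654) (cross=-15.344)
ex = (C−B)/|BC| = (0.8381,-0.5455); ey = (0.5455,0.8381)
P = B + 3.40·ex + -0.70·ey = (4.3348,-1.7247)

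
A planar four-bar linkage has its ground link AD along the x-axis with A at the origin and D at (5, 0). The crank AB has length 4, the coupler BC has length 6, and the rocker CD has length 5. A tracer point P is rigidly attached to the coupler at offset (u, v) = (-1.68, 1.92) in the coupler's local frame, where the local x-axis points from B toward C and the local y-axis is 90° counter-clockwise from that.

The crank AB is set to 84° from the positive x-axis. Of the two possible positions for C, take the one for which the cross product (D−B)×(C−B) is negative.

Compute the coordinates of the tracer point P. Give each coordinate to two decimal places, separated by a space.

2.34 5.66

A=(0,0), D=(5.00,0)
B = A + 4.00·(cos84°, sin84°) = (0.4181, 3.9781)
|BD| = 6.0679
circle(B,6.00) ∩ circle(D,5.00): a=3.9403, h=4.5248
  candidates: C₊=(6.3600,4.8115) cross=27.456; C₋=(0.4270,-2.0219) cross=-27.456
  mode - wants cross < 0 → take C=(0.4270,-2.0219) (cross=-27.456)
ex = (C−B)/|BC| = (0.0015,-1.0000); ey = (1.0000,0.0015)
P = B + -1.68·ex + 1.92·ey = (2.3356,5.6609)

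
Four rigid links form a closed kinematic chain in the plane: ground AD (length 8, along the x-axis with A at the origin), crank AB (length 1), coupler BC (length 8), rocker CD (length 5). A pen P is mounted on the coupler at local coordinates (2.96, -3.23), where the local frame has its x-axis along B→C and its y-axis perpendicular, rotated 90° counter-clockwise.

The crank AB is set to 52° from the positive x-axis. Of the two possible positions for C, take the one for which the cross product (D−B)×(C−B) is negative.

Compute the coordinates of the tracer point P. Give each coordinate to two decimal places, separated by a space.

0.53 -3.59

A=(0,0), D=(8.00,0)
B = A + 1.00·(cos52°, sin52°) = (0.6157, 0.7880)
|BD| = 7.4263
circle(B,8.00) ∩ circle(D,5.00): a=6.3389, h=4.8803
  candidates: C₊=(7.4367,4.9682) cross=36.243; C₋=(6.4010,-4.7374) cross=-36.243
  mode - wants cross < 0 → take C=(6.4010,-4.7374) (cross=-36.243)
ex = (C−B)/|BC| = (0.7232,-0.6907); ey = (0.6907,0.7232)
P = B + 2.96·ex + -3.23·ey = (0.5253,-3.5922)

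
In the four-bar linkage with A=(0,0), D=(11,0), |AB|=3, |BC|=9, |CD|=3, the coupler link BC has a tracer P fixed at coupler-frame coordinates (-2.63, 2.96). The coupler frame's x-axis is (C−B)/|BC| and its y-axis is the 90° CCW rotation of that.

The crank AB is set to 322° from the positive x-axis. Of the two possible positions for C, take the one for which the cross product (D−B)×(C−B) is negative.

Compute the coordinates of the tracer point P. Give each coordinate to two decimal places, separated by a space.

0.13 1.42

A=(0,0), D=(11.00,0)
B = A + 3.00·(cos322°, sin322°) = (2.3640, -1.8470)
|BD| = 8.8313
circle(B,9.00) ∩ circle(D,3.00): a=8.4921, h=2.9808
  candidates: C₊=(10.0449,2.8439) cross=26.324; C₋=(11.2917,-2.9858) cross=-26.324
  mode - wants cross < 0 → take C=(11.2917,-2.9858) (cross=-26.324)
ex = (C−B)/|BC| = (0.9920,-0.1265); ey = (0.1265,0.9920)
P = B + -2.63·ex + 2.96·ey = (0.1297,1.4220)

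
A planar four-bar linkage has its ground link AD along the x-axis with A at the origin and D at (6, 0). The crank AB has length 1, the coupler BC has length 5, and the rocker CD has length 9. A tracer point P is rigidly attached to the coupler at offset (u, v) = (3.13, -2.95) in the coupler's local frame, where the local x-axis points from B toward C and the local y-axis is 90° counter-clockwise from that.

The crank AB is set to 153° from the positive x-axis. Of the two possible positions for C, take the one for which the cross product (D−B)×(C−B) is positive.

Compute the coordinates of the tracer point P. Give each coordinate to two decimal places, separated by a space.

A=(0,0), D=(6.00,0)
B = A + 1.00·(cos153°, sin153°) = (-0.8910, 0.4540)
|BD| = 6.9059
circle(B,5.00) ∩ circle(D,9.00): a=-0.6015, h=4.9637
  candidates: C₊=(-1.1649,5.4465) cross=34.279; C₋=(-1.8175,-4.4594) cross=-34.279
  mode + wants cross > 0 → take C=(-1.1649,5.4465) (cross=34.279)
ex = (C−B)/|BC| = (-0.0548,0.9985); ey = (-0.9985,-0.0548)
P = B + 3.13·ex + -2.95·ey = (1.8831,3.7409)

1.88 3.74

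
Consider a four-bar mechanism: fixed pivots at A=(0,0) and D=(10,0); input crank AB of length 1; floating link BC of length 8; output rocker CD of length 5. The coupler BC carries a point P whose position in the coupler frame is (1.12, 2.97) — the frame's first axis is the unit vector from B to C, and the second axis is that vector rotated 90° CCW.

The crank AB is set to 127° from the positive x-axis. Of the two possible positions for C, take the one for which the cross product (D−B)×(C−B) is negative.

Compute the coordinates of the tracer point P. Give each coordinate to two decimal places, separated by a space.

1.89 2.77

A=(0,0), D=(10.00,0)
B = A + 1.00·(cos127°, sin127°) = (-0.6018, 0.7986)
|BD| = 10.6319
circle(B,8.00) ∩ circle(D,5.00): a=7.1500, h=3.5884
  candidates: C₊=(6.7976,3.8399) cross=38.152; C₋=(6.2585,-3.3168) cross=-38.152
  mode - wants cross < 0 → take C=(6.2585,-3.3168) (cross=-38.152)
ex = (C−B)/|BC| = (0.8575,-0.5144); ey = (0.5144,0.8575)
P = B + 1.12·ex + 2.97·ey = (1.8865,2.7694)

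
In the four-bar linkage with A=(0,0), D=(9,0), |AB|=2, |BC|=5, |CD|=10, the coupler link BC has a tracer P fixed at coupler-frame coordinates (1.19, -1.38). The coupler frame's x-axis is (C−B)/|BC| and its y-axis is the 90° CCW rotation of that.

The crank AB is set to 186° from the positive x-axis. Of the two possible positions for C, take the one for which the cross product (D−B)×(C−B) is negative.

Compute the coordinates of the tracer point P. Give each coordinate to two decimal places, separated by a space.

A=(0,0), D=(9.00,0)
B = A + 2.00·(cos186°, sin186°) = (-1.9890, -0.2091)
|BD| = 10.9910
circle(B,5.00) ∩ circle(D,10.00): a=2.0836, h=4.5452
  candidates: C₊=(0.0078,4.3749) cross=49.956; C₋=(0.1807,-4.7138) cross=-49.956
  mode - wants cross < 0 → take C=(0.1807,-4.7138) (cross=-49.956)
ex = (C−B)/|BC| = (0.4339,-0.9009); ey = (0.9009,0.4339)
P = B + 1.19·ex + -1.38·ey = (-2.7159,-1.8800)

-2.72 -1.88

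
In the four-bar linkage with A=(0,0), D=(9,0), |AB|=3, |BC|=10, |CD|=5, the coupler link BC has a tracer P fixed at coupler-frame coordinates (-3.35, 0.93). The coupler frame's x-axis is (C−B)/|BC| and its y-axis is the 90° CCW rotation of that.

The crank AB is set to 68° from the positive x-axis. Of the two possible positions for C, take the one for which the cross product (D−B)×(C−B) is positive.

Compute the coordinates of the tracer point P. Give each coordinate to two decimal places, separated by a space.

A=(0,0), D=(9.00,0)
B = A + 3.00·(cos68°, sin68°) = (1.1238, 2.7816)
|BD| = 8.3529
circle(B,10.00) ∩ circle(D,5.00): a=8.6659, h=4.9902
  candidates: C₊=(10.9569,4.6012) cross=41.683; C₋=(7.6334,-4.8096) cross=-41.683
  mode + wants cross > 0 → take C=(10.9569,4.6012) (cross=41.683)
ex = (C−B)/|BC| = (0.9833,0.1820); ey = (-0.1820,0.9833)
P = B + -3.35·ex + 0.93·ey = (-2.3395,3.0865)

-2.34 3.09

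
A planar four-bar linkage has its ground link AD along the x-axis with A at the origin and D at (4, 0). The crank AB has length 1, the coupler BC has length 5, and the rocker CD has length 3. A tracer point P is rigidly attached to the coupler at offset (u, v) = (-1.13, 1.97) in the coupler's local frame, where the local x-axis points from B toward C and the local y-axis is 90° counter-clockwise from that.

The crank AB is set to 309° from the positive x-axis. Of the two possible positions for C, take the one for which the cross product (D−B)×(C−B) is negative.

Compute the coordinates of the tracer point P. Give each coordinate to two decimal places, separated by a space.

0.36 1.48

A=(0,0), D=(4.00,0)
B = A + 1.00·(cos309°, sin309°) = (0.6293, -0.7771)
|BD| = 3.4591
circle(B,5.00) ∩ circle(D,3.00): a=4.0423, h=2.9428
  candidates: C₊=(3.9071,2.9986) cross=10.179; C₋=(5.2294,-2.7365) cross=-10.179
  mode - wants cross < 0 → take C=(5.2294,-2.7365) (cross=-10.179)
ex = (C−B)/|BC| = (0.9200,-0.3919); ey = (0.3919,0.9200)
P = B + -1.13·ex + 1.97·ey = (0.3617,1.4781)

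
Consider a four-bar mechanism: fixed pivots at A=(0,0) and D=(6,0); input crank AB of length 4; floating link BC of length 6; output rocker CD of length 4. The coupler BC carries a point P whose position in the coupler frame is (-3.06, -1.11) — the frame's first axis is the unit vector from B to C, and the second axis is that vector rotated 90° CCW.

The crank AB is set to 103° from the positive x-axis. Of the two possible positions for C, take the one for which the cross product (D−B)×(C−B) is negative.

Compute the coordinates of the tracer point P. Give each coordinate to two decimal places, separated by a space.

-3.43 5.95

A=(0,0), D=(6.00,0)
B = A + 4.00·(cos103°, sin103°) = (-0.8998, 3.8975)
|BD| = 7.9245
circle(B,6.00) ∩ circle(D,4.00): a=5.2242, h=2.9510
  candidates: C₊=(5.1002,3.8975) cross=23.385; C₋=(2.1975,-1.2413) cross=-23.385
  mode - wants cross < 0 → take C=(2.1975,-1.2413) (cross=-23.385)
ex = (C−B)/|BC| = (0.5162,-0.8565); ey = (0.8565,0.5162)
P = B + -3.06·ex + -1.11·ey = (-3.4301,5.9453)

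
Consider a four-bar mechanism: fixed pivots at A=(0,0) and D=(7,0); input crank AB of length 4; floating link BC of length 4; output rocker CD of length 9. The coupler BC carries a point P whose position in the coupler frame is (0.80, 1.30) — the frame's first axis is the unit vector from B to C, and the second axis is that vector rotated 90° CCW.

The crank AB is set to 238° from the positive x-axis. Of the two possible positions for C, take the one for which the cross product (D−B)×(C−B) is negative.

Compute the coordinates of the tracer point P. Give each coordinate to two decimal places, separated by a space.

A=(0,0), D=(7.00,0)
B = A + 4.00·(cos238°, sin238°) = (-2.1197, -3.3922)
|BD| = 9.7301
circle(B,4.00) ∩ circle(D,9.00): a=1.5249, h=3.6979
  candidates: C₊=(-1.9796,0.6054) cross=35.981; C₋=(0.5988,-6.3265) cross=-35.981
  mode - wants cross < 0 → take C=(0.5988,-6.3265) (cross=-35.981)
ex = (C−B)/|BC| = (0.6796,-0.7336); ey = (0.7336,0.6796)
P = B + 0.80·ex + 1.30·ey = (-0.6223,-3.0956)

-0.62 -3.10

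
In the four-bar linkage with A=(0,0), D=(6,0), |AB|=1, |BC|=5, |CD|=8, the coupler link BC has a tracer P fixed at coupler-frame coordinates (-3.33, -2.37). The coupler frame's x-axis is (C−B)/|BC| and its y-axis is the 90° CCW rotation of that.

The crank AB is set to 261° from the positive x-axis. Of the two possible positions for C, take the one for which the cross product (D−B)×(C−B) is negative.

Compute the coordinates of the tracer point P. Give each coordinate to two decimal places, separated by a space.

A=(0,0), D=(6.00,0)
B = A + 1.00·(cos261°, sin261°) = (-0.1564, -0.9877)
|BD| = 6.2352
circle(B,5.00) ∩ circle(D,8.00): a=-0.0098, h=5.0000
  candidates: C₊=(-0.9582,3.9476) cross=31.176; C₋=(0.6259,-5.9261) cross=-31.176
  mode - wants cross < 0 → take C=(0.6259,-5.9261) (cross=-31.176)
ex = (C−B)/|BC| = (0.1565,-0.9877); ey = (0.9877,0.1565)
P = B + -3.33·ex + -2.37·ey = (-3.0183,1.9305)

-3.02 1.93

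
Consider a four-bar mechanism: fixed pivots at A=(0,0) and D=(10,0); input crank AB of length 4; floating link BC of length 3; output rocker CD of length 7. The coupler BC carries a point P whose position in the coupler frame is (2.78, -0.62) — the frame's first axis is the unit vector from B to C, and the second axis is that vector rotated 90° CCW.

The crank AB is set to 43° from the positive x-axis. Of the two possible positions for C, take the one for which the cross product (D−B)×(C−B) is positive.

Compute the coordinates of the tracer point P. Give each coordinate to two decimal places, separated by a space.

5.29 4.31

A=(0,0), D=(10.00,0)
B = A + 4.00·(cos43°, sin43°) = (2.9254, 2.7280)
|BD| = 7.5823
circle(B,3.00) ∩ circle(D,7.00): a=1.1535, h=2.7694
  candidates: C₊=(4.9980,4.8969) cross=20.998; C₋=(3.0052,-0.2709) cross=-20.998
  mode + wants cross > 0 → take C=(4.9980,4.8969) (cross=20.998)
ex = (C−B)/|BC| = (0.6909,0.7230); ey = (-0.7230,0.6909)
P = B + 2.78·ex + -0.62·ey = (5.2943,4.3096)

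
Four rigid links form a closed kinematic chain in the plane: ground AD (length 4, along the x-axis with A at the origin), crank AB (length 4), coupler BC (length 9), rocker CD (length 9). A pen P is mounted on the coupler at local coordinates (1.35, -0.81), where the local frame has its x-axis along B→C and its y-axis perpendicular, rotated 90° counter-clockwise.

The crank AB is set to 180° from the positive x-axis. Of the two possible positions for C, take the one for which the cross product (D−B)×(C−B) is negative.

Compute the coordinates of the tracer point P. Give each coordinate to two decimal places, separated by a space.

A=(0,0), D=(4.00,0)
B = A + 4.00·(cos180°, sin180°) = (-4.0000, 0.0000)
|BD| = 8.0000
circle(B,9.00) ∩ circle(D,9.00): a=4.0000, h=8.0623
  candidates: C₊=(0.0000,8.0623) cross=64.498; C₋=(-0.0000,-8.0623) cross=-64.498
  mode - wants cross < 0 → take C=(-0.0000,-8.0623) (cross=-64.498)
ex = (C−B)/|BC| = (0.4444,-0.8958); ey = (0.8958,0.4444)
P = B + 1.35·ex + -0.81·ey = (-4.1256,-1.5693)

-4.13 -1.57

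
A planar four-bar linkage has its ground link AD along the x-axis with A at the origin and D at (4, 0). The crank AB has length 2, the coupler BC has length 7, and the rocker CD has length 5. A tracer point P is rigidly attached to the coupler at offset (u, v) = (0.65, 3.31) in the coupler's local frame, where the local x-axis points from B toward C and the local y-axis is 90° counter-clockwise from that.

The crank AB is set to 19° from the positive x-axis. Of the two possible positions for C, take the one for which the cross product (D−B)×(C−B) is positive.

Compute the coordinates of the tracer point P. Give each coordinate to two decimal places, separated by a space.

2.32 4.00

A=(0,0), D=(4.00,0)
B = A + 2.00·(cos19°, sin19°) = (1.8910, 0.6511)
|BD| = 2.2072
circle(B,7.00) ∩ circle(D,5.00): a=6.5404, h=2.4947
  candidates: C₊=(8.8763,1.1054) cross=5.506; C₋=(7.4044,-3.6620) cross=-5.506
  mode + wants cross > 0 → take C=(8.8763,1.1054) (cross=5.506)
ex = (C−B)/|BC| = (0.9979,0.0649); ey = (-0.0649,0.9979)
P = B + 0.65·ex + 3.31·ey = (2.3249,3.9963)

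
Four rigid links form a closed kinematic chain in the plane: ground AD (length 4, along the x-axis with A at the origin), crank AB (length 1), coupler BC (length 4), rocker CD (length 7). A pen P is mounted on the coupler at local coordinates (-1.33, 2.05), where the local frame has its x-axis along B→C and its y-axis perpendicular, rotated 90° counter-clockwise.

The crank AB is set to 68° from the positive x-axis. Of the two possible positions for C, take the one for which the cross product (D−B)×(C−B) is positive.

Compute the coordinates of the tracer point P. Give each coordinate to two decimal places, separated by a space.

-0.92 -1.15

A=(0,0), D=(4.00,0)
B = A + 1.00·(cos68°, sin68°) = (0.3746, 0.9272)
|BD| = 3.7421
circle(B,4.00) ∩ circle(D,7.00): a=-2.5383, h=3.0915
  candidates: C₊=(-1.3185,4.5512) cross=11.569; C₋=(-2.8505,-1.4390) cross=-11.569
  mode + wants cross > 0 → take C=(-1.3185,4.5512) (cross=11.569)
ex = (C−B)/|BC| = (-0.4233,0.9060); ey = (-0.9060,-0.4233)
P = B + -1.33·ex + 2.05·ey = (-0.9197,-1.1455)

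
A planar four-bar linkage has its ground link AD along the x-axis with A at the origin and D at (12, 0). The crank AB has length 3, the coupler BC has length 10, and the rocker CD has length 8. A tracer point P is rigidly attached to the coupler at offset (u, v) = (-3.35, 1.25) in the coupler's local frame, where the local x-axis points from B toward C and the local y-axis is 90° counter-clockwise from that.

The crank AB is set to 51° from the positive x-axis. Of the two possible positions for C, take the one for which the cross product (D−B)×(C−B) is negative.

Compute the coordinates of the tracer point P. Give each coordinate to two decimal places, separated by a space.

1.24 5.85

A=(0,0), D=(12.00,0)
B = A + 3.00·(cos51°, sin51°) = (1.8880, 2.3314)
|BD| = 10.3773
circle(B,10.00) ∩ circle(D,8.00): a=6.9232, h=7.2159
  candidates: C₊=(10.2554,7.8074) cross=74.882; C₋=(7.0130,-6.2554) cross=-74.882
  mode - wants cross < 0 → take C=(7.0130,-6.2554) (cross=-74.882)
ex = (C−B)/|BC| = (0.5125,-0.8587); ey = (0.8587,0.5125)
P = B + -3.35·ex + 1.25·ey = (1.2444,5.8487)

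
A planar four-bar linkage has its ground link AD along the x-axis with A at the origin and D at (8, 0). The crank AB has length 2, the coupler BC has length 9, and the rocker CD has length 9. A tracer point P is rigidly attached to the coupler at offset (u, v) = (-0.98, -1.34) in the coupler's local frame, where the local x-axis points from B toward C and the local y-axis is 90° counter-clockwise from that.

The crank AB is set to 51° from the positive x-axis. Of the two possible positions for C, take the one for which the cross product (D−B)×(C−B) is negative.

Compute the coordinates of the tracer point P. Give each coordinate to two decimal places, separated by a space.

-0.23 2.30

A=(0,0), D=(8.00,0)
B = A + 2.00·(cos51°, sin51°) = (1.2586, 1.5543)
|BD| = 6.9182
circle(B,9.00) ∩ circle(D,9.00): a=3.4591, h=8.3087
  candidates: C₊=(6.4960,8.8734) cross=57.481; C₋=(2.7626,-7.3192) cross=-57.481
  mode - wants cross < 0 → take C=(2.7626,-7.3192) (cross=-57.481)
ex = (C−B)/|BC| = (0.1671,-0.9859); ey = (0.9859,0.1671)
P = B + -0.98·ex + -1.34·ey = (-0.2263,2.2966)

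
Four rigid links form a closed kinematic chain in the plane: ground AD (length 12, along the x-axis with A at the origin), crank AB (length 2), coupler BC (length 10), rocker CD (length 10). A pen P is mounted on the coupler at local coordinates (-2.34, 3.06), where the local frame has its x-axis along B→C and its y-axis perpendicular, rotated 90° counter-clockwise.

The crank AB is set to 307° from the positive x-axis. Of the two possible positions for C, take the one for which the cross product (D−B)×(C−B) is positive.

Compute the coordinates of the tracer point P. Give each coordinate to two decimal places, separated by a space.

A=(0,0), D=(12.00,0)
B = A + 2.00·(cos307°, sin307°) = (1.2036, -1.5973)
|BD| = 10.9139
circle(B,10.00) ∩ circle(D,10.00): a=5.4569, h=8.3798
  candidates: C₊=(5.3754,7.4910) cross=91.457; C₋=(7.8282,-9.0882) cross=-91.457
  mode + wants cross > 0 → take C=(5.3754,7.4910) (cross=91.457)
ex = (C−B)/|BC| = (0.4172,0.9088); ey = (-0.9088,0.4172)
P = B + -2.34·ex + 3.06·ey = (-2.5536,-2.4474)

-2.55 -2.45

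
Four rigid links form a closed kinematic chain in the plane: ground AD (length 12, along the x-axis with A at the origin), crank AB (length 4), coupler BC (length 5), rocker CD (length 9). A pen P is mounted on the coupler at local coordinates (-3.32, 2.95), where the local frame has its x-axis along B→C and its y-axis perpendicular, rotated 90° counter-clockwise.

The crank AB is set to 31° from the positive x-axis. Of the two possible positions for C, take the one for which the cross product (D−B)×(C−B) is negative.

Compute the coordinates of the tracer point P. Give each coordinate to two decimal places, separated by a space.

6.34 5.42

A=(0,0), D=(12.00,0)
B = A + 4.00·(cos31°, sin31°) = (3.4287, 2.0602)
|BD| = 8.8154
circle(B,5.00) ∩ circle(D,9.00): a=1.2315, h=4.8460
  candidates: C₊=(5.7585,6.4841) cross=42.719; C₋=(3.4935,-2.9394) cross=-42.719
  mode - wants cross < 0 → take C=(3.4935,-2.9394) (cross=-42.719)
ex = (C−B)/|BC| = (0.0130,-0.9999); ey = (0.9999,0.0130)
P = B + -3.32·ex + 2.95·ey = (6.3353,5.4181)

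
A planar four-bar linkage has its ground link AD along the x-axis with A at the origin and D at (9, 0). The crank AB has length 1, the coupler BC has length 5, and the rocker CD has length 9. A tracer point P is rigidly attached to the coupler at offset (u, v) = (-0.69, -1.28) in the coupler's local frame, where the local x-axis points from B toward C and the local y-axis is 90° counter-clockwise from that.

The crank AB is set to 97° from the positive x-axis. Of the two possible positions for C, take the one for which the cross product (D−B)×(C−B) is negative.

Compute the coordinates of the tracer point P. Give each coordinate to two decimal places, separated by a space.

A=(0,0), D=(9.00,0)
B = A + 1.00·(cos97°, sin97°) = (-0.1219, 0.9925)
|BD| = 9.1757
circle(B,5.00) ∩ circle(D,9.00): a=1.5363, h=4.7581
  candidates: C₊=(1.9201,5.5566) cross=43.659; C₋=(0.8907,-3.9038) cross=-43.659
  mode - wants cross < 0 → take C=(0.8907,-3.9038) (cross=-43.659)
ex = (C−B)/|BC| = (0.2025,-0.9793); ey = (0.9793,0.2025)
P = B + -0.69·ex + -1.28·ey = (-1.5151,1.4090)

-1.52 1.41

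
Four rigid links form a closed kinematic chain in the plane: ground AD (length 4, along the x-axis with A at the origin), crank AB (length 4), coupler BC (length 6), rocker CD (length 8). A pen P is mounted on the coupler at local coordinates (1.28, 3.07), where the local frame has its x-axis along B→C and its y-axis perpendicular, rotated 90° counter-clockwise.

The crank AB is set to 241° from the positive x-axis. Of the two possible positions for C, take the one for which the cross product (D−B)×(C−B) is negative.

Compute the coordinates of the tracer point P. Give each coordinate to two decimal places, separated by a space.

A=(0,0), D=(4.00,0)
B = A + 4.00·(cos241°, sin241°) = (-1.9392, -3.4985)
|BD| = 6.8930
circle(B,6.00) ∩ circle(D,8.00): a=1.4155, h=5.8306
  candidates: C₊=(-3.6789,2.2438) cross=40.191; C₋=(2.2397,-7.8039) cross=-40.191
  mode - wants cross < 0 → take C=(2.2397,-7.8039) (cross=-40.191)
ex = (C−B)/|BC| = (0.6965,-0.7176); ey = (0.7176,0.6965)
P = B + 1.28·ex + 3.07·ey = (1.1552,-2.2788)

1.16 -2.28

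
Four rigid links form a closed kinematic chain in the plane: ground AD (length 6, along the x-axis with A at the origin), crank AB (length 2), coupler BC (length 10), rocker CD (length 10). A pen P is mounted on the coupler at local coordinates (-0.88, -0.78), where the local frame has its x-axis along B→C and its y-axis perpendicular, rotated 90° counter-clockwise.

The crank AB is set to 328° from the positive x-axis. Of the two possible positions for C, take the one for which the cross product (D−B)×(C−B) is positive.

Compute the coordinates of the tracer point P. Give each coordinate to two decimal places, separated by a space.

A=(0,0), D=(6.00,0)
B = A + 2.00·(cos328°, sin328°) = (1.6961, -1.0598)
|BD| = 4.4325
circle(B,10.00) ∩ circle(D,10.00): a=2.2162, h=9.7513
  candidates: C₊=(1.5164,8.9385) cross=43.223; C₋=(6.1797,-9.9984) cross=-43.223
  mode + wants cross > 0 → take C=(1.5164,8.9385) (cross=43.223)
ex = (C−B)/|BC| = (-0.0180,0.9998); ey = (-0.9998,-0.0180)
P = B + -0.88·ex + -0.78·ey = (2.4918,-1.9257)

2.49 -1.93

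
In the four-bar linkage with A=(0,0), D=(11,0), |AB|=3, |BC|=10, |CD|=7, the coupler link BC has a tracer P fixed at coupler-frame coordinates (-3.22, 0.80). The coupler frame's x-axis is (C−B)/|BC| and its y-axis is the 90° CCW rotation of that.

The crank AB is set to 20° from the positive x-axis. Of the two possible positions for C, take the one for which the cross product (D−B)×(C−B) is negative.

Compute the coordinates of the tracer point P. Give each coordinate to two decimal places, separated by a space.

1.41 4.03

A=(0,0), D=(11.00,0)
B = A + 3.00·(cos20°, sin20°) = (2.8191, 1.0261)
|BD| = 8.2450
circle(B,10.00) ∩ circle(D,7.00): a=7.2153, h=6.9238
  candidates: C₊=(10.8399,6.9982) cross=57.087; C₋=(9.1166,-6.7419) cross=-57.087
  mode - wants cross < 0 → take C=(9.1166,-6.7419) (cross=-57.087)
ex = (C−B)/|BC| = (0.6298,-0.7768); ey = (0.7768,0.6298)
P = B + -3.22·ex + 0.80·ey = (1.4127,4.0311)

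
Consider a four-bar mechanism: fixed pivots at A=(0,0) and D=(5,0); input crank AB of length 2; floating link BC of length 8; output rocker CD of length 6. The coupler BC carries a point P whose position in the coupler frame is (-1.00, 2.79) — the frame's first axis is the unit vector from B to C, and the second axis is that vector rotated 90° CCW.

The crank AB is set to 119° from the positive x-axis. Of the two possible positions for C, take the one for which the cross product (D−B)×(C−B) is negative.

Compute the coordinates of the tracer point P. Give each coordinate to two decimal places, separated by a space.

1.11 3.86

A=(0,0), D=(5.00,0)
B = A + 2.00·(cos119°, sin119°) = (-0.9696, 1.7492)
|BD| = 6.2206
circle(B,8.00) ∩ circle(D,6.00): a=5.3609, h=5.9381
  candidates: C₊=(5.8447,5.9402) cross=36.939; C₋=(2.5052,-5.4567) cross=-36.939
  mode - wants cross < 0 → take C=(2.5052,-5.4567) (cross=-36.939)
ex = (C−B)/|BC| = (0.4343,-0.9007); ey = (0.9007,0.4343)
P = B + -1.00·ex + 2.79·ey = (1.1091,3.8618)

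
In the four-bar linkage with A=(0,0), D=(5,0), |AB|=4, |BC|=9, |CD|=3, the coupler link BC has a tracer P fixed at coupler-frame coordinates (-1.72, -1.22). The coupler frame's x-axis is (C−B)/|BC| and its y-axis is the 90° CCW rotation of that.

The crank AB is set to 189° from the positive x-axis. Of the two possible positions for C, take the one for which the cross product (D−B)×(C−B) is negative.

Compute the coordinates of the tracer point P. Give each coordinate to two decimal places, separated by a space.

A=(0,0), D=(5.00,0)
B = A + 4.00·(cos189°, sin189°) = (-3.9508, -0.6257)
|BD| = 8.9726
circle(B,9.00) ∩ circle(D,3.00): a=8.4985, h=2.9623
  candidates: C₊=(4.3205,2.9220) cross=26.580; C₋=(4.7337,-2.9882) cross=-26.580
  mode - wants cross < 0 → take C=(4.7337,-2.9882) (cross=-26.580)
ex = (C−B)/|BC| = (0.9649,-0.2625); ey = (0.2625,0.9649)
P = B + -1.72·ex + -1.22·ey = (-5.9307,-1.3515)

-5.93 -1.35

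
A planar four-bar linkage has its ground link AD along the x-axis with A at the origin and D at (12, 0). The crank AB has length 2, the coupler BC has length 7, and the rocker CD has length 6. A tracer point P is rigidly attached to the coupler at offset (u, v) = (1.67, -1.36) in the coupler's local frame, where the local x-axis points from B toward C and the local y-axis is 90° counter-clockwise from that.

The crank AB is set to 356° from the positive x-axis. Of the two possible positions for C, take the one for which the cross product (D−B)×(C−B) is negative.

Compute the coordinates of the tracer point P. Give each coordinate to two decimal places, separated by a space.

A=(0,0), D=(12.00,0)
B = A + 2.00·(cos356°, sin356°) = (1.9951, -0.1395)
|BD| = 10.0058
circle(B,7.00) ∩ circle(D,6.00): a=5.6525, h=4.1290
  candidates: C₊=(7.5895,4.0679) cross=41.314; C₋=(7.7047,-4.1893) cross=-41.314
  mode - wants cross < 0 → take C=(7.7047,-4.1893) (cross=-41.314)
ex = (C−B)/|BC| = (0.8157,-0.5785); ey = (0.5785,0.8157)
P = B + 1.67·ex + -1.36·ey = (2.5704,-2.2150)

2.57 -2.21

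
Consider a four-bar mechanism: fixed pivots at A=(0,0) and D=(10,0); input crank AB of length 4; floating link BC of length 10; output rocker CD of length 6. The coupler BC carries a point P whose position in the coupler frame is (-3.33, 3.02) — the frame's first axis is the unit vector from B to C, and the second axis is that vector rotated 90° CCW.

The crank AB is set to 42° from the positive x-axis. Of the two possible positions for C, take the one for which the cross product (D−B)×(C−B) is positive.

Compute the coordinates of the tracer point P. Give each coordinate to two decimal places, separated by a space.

A=(0,0), D=(10.00,0)
B = A + 4.00·(cos42°, sin42°) = (2.9726, 2.6765)
|BD| = 7.5199
circle(B,10.00) ∩ circle(D,6.00): a=8.0153, h=5.9795
  candidates: C₊=(12.5913,5.4116) cross=44.965; C₋=(8.3347,-5.7643) cross=-44.965
  mode + wants cross > 0 → take C=(12.5913,5.4116) (cross=44.965)
ex = (C−B)/|BC| = (0.9619,0.2735); ey = (-0.2735,0.9619)
P = B + -3.33·ex + 3.02·ey = (-1.0564,4.6706)

-1.06 4.67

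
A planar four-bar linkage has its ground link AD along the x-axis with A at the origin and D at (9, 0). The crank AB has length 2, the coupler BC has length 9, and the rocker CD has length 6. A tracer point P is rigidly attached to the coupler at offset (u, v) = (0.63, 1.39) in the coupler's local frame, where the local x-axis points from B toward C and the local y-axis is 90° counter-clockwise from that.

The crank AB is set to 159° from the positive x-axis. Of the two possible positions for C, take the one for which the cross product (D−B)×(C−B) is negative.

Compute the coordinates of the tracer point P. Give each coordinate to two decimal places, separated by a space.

A=(0,0), D=(9.00,0)
B = A + 2.00·(cos159°, sin159°) = (-1.8672, 0.7167)
|BD| = 10.8908
circle(B,9.00) ∩ circle(D,6.00): a=7.5114, h=4.9578
  candidates: C₊=(5.9542,5.1694) cross=53.994; C₋=(5.3016,-4.7246) cross=-53.994
  mode - wants cross < 0 → take C=(5.3016,-4.7246) (cross=-53.994)
ex = (C−B)/|BC| = (0.7965,-0.6046); ey = (0.6046,0.7965)
P = B + 0.63·ex + 1.39·ey = (-0.5250,1.4430)

-0.52 1.44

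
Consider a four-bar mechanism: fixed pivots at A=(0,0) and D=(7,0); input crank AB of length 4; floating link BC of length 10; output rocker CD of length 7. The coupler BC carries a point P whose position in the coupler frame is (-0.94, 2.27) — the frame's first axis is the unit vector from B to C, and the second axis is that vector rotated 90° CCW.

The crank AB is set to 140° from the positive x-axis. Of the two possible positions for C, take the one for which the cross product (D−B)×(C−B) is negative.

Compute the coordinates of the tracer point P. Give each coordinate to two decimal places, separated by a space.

-1.76 4.66

A=(0,0), D=(7.00,0)
B = A + 4.00·(cos140°, sin140°) = (-3.0642, 2.5712)
|BD| = 10.3874
circle(B,10.00) ∩ circle(D,7.00): a=7.6486, h=6.4420
  candidates: C₊=(5.9410,6.9194) cross=66.915; C₋=(2.7519,-5.5636) cross=-66.915
  mode - wants cross < 0 → take C=(2.7519,-5.5636) (cross=-66.915)
ex = (C−B)/|BC| = (0.5816,-0.8135); ey = (0.8135,0.5816)
P = B + -0.94·ex + 2.27·ey = (-1.7643,4.6561)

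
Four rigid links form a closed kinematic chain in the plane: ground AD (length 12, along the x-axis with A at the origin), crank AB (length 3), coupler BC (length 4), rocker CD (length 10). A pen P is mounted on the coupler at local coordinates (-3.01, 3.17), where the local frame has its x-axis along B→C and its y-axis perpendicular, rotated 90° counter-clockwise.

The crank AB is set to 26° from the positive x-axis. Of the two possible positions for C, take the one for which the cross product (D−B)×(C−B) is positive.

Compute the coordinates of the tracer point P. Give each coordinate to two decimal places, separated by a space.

A=(0,0), D=(12.00,0)
B = A + 3.00·(cos26°, sin26°) = (2.6964, 1.3151)
|BD| = 9.3961
circle(B,4.00) ∩ circle(D,10.00): a=0.2281, h=3.9935
  candidates: C₊=(3.4812,5.2374) cross=37.523; C₋=(2.3633,-2.6710) cross=-37.523
  mode + wants cross > 0 → take C=(3.4812,5.2374) (cross=37.523)
ex = (C−B)/|BC| = (0.1962,0.9806); ey = (-0.9806,0.1962)
P = B + -3.01·ex + 3.17·ey = (-1.0026,-1.0144)

-1.00 -1.01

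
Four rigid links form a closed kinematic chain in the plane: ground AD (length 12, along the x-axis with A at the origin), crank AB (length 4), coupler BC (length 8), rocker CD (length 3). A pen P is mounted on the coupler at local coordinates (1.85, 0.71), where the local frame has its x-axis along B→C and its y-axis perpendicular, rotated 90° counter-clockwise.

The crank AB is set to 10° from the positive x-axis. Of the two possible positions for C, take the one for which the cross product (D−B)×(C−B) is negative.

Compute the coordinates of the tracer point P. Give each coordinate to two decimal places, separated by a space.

5.91 0.51

A=(0,0), D=(12.00,0)
B = A + 4.00·(cos10°, sin10°) = (3.9392, 0.6946)
|BD| = 8.0906
circle(B,8.00) ∩ circle(D,3.00): a=7.4443, h=2.9295
  candidates: C₊=(11.6076,2.9742) cross=23.702; C₋=(11.1045,-2.8632) cross=-23.702
  mode - wants cross < 0 → take C=(11.1045,-2.8632) (cross=-23.702)
ex = (C−B)/|BC| = (0.8957,-0.4447); ey = (0.4447,0.8957)
P = B + 1.85·ex + 0.71·ey = (5.9120,0.5078)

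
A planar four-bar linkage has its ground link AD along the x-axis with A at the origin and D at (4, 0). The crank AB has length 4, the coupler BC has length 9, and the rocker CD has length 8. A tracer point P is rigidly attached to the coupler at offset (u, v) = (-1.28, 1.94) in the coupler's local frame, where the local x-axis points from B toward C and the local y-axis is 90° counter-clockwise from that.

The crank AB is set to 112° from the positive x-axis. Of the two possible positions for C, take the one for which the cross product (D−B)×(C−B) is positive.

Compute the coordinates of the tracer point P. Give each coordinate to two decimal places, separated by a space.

A=(0,0), D=(4.00,0)
B = A + 4.00·(cos112°, sin112°) = (-1.4984, 3.7087)
|BD| = 6.6323
circle(B,9.00) ∩ circle(D,8.00): a=4.5978, h=7.7370
  candidates: C₊=(6.6397,7.5519) cross=51.314; C₋=(-2.0132,-5.2765) cross=-51.314
  mode + wants cross > 0 → take C=(6.6397,7.5519) (cross=51.314)
ex = (C−B)/|BC| = (0.9042,0.4270); ey = (-0.4270,0.9042)
P = B + -1.28·ex + 1.94·ey = (-3.4843,4.9164)

-3.48 4.92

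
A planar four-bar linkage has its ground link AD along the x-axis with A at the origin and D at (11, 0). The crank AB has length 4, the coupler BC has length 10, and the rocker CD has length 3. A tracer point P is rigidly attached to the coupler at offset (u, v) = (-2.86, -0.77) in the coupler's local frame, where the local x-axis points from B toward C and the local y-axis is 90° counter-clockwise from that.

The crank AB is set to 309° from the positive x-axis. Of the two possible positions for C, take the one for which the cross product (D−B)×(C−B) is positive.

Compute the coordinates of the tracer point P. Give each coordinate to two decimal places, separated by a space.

A=(0,0), D=(11.00,0)
B = A + 4.00·(cos309°, sin309°) = (2.5173, -3.1086)
|BD| = 9.0344
circle(B,10.00) ∩ circle(D,3.00): a=9.5535, h=2.9547
  candidates: C₊=(10.4708,2.9529) cross=26.694; C₋=(12.5041,-2.5957) cross=-26.694
  mode + wants cross > 0 → take C=(10.4708,2.9529) (cross=26.694)
ex = (C−B)/|BC| = (0.7953,0.6062); ey = (-0.6062,0.7953)
P = B + -2.86·ex + -0.77·ey = (0.7093,-5.4546)

0.71 -5.45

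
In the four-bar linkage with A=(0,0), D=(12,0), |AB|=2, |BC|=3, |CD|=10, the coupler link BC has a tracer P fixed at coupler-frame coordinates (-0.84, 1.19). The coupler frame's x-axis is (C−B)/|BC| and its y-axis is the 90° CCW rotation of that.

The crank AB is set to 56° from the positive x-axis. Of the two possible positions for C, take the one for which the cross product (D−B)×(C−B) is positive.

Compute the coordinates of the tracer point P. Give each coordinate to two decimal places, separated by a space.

-0.34 1.67

A=(0,0), D=(12.00,0)
B = A + 2.00·(cos56°, sin56°) = (1.1184, 1.6581)
|BD| = 11.0072
circle(B,3.00) ∩ circle(D,10.00): a=1.3700, h=2.6689
  candidates: C₊=(2.8747,4.0902) cross=29.378; C₋=(2.0707,-1.1868) cross=-29.378
  mode + wants cross > 0 → take C=(2.8747,4.0902) (cross=29.378)
ex = (C−B)/|BC| = (0.5855,0.8107); ey = (-0.8107,0.5855)
P = B + -0.84·ex + 1.19·ey = (-0.3381,1.6738)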